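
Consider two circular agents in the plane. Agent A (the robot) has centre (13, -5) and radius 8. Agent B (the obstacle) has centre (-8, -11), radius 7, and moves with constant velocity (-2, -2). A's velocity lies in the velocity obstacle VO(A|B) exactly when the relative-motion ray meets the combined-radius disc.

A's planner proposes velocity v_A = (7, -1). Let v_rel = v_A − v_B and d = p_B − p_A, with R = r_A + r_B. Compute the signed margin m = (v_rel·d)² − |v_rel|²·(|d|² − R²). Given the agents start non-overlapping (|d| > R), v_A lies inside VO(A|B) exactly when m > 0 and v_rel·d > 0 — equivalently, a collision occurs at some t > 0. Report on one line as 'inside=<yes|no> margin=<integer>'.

d = (-21, -6),  |d|² = 477;  R = 8+7 = 15,  c = 477−15² = 252
v_rel = (9, 1),  |v_rel|² = 82;  v_rel·d = (9)·(-21) + (1)·(-6) = -195
82·t² + 390·t + 252 = 0  ⇒  m = (-195)² − 82·252 = 17361
m = 17361 > 0,  v_rel·d = -195 < 0  ⇒  outside

inside=no margin=17361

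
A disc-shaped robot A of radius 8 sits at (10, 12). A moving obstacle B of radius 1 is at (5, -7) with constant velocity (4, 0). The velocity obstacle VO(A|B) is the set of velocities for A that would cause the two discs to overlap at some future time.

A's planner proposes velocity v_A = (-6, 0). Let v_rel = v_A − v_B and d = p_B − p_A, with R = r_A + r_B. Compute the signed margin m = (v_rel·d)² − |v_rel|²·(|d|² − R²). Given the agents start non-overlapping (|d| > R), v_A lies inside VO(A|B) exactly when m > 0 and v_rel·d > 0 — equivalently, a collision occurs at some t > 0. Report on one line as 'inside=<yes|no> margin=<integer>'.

d = (-5, -19),  |d|² = 386;  R = 8+1 = 9,  c = 386−9² = 305
v_rel = (-10, 0),  |v_rel|² = 100;  v_rel·d = (-10)·(-5) + (0)·(-19) = 50
100·t² − 100·t + 305 = 0  ⇒  m = 50² − 100·305 = -28000
m = -28000 < 0,  v_rel·d = 50 > 0  ⇒  outside

inside=no margin=-28000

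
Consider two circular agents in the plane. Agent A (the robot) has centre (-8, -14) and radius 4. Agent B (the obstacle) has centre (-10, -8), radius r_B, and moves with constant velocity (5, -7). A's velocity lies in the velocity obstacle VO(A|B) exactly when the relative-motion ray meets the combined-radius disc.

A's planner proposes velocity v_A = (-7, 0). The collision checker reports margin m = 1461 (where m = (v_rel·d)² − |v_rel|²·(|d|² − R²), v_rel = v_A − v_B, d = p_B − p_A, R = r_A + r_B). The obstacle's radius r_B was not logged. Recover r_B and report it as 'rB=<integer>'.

m = 1461
d = (-2, 6);  v_rel = (-12, 7),  |v_rel|² = 193
v_rel×d = (-12)·(6) − (7)·(-2) = -58
since m = R²·193 − (-58)²:  R² = (3364 + 1461) / 193 = 25
R = √25 = 5  ⇒  r_B = 5 − 4 = 1

rB=1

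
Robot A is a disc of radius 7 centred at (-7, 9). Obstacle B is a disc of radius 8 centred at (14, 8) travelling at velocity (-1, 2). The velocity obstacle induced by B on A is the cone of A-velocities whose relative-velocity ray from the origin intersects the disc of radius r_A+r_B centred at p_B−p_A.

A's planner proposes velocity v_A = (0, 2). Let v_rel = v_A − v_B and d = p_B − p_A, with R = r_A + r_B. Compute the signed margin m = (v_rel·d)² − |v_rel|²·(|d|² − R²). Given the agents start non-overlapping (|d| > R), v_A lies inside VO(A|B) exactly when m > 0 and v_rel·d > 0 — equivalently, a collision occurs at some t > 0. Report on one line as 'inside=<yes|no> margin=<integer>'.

d = (21, -1),  |d|² = 442;  R = 7+8 = 15,  c = 442−15² = 217
v_rel = (1, 0),  |v_rel|² = 1;  v_rel·d = (1)·(21) + (0)·(-1) = 21
1·t² − 42·t + 217 = 0  ⇒  m = 21² − 1·217 = 224
m = 224 > 0,  v_rel·d = 21 > 0  ⇒  inside

inside=yes margin=224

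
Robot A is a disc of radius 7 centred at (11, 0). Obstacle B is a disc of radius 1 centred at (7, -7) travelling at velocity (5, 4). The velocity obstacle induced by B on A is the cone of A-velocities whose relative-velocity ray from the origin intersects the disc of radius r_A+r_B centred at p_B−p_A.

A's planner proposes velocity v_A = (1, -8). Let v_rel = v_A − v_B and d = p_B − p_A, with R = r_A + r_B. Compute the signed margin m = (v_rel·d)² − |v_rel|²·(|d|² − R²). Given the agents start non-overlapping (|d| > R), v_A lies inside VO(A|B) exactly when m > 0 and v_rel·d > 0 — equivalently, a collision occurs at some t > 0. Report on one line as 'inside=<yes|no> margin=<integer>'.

d = (-4, -7),  |d|² = 65;  R = 7+1 = 8,  c = 65−8² = 1
v_rel = (-4, -12),  |v_rel|² = 160;  v_rel·d = (-4)·(-4) + (-12)·(-7) = 100
160·t² − 200·t + 1 = 0  ⇒  m = 100² − 160·1 = 9840
m = 9840 > 0,  v_rel·d = 100 > 0  ⇒  inside

inside=yes margin=9840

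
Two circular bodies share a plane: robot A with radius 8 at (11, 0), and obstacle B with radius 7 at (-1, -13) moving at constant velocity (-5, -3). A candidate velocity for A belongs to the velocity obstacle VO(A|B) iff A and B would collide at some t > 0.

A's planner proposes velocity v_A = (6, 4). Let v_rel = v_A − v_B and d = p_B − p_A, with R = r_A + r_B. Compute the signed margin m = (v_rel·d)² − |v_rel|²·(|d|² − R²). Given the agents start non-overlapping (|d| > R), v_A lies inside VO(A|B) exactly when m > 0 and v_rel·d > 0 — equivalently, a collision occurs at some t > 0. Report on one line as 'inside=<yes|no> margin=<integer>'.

d = (-12, -13),  |d|² = 313;  R = 8+7 = 15,  c = 313−15² = 88
v_rel = (11, 7),  |v_rel|² = 170;  v_rel·d = (11)·(-12) + (7)·(-13) = -223
170·t² + 446·t + 88 = 0  ⇒  m = (-223)² − 170·88 = 34769
m = 34769 > 0,  v_rel·d = -223 < 0  ⇒  outside

inside=no margin=34769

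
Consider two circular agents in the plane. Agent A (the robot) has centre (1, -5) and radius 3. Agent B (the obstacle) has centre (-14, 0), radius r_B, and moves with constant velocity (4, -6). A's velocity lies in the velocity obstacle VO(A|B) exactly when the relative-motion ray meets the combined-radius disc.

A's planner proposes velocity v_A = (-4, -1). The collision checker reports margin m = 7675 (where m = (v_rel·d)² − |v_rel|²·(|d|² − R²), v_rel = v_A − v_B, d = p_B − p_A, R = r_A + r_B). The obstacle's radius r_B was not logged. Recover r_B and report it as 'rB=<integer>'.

m = 7675
d = (-15, 5);  v_rel = (-8, 5),  |v_rel|² = 89
v_rel×d = (-8)·(5) − (5)·(-15) = 35
since m = R²·89 − 35²:  R² = (1225 + 7675) / 89 = 100
R = √100 = 10  ⇒  r_B = 10 − 3 = 7

rB=7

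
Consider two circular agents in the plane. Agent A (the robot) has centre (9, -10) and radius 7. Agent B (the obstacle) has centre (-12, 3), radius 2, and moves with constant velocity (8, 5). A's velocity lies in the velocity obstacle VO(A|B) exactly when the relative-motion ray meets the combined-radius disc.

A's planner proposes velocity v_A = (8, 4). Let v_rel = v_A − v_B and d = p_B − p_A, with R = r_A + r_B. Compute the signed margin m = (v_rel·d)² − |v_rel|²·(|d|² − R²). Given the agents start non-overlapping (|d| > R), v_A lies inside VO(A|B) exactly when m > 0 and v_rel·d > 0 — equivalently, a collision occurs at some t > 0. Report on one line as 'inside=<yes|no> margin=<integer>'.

d = (-21, 13),  |d|² = 610;  R = 7+2 = 9,  c = 610−9² = 529
v_rel = (0, -1),  |v_rel|² = 1;  v_rel·d = (0)·(-21) + (-1)·(13) = -13
1·t² + 26·t + 529 = 0  ⇒  m = (-13)² − 1·529 = -360
m = -360 < 0,  v_rel·d = -13 < 0  ⇒  outside

inside=no margin=-360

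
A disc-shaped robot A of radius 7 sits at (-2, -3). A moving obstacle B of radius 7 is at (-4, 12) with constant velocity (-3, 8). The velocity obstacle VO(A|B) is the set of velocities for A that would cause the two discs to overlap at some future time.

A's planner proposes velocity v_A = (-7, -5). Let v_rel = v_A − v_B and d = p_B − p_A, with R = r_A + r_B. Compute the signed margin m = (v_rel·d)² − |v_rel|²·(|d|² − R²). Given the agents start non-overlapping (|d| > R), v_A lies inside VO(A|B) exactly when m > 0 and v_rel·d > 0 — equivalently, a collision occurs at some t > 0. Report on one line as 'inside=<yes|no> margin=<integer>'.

d = (-2, 15),  |d|² = 229;  R = 7+7 = 14,  c = 229−14² = 33
v_rel = (-4, -13),  |v_rel|² = 185;  v_rel·d = (-4)·(-2) + (-13)·(15) = -187
185·t² + 374·t + 33 = 0  ⇒  m = (-187)² − 185·33 = 28864
m = 28864 > 0,  v_rel·d = -187 < 0  ⇒  outside

inside=no margin=28864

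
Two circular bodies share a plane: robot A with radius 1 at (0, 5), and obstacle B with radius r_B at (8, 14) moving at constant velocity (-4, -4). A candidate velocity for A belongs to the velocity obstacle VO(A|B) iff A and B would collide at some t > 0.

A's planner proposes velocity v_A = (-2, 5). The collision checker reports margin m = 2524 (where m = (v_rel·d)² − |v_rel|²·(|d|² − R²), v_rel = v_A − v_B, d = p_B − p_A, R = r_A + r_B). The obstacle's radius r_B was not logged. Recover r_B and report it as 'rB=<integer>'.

m = 2524
d = (8, 9);  v_rel = (2, 9),  |v_rel|² = 85
v_rel×d = (2)·(9) − (9)·(8) = -54
since m = R²·85 − (-54)²:  R² = (2916 + 2524) / 85 = 64
R = √64 = 8  ⇒  r_B = 8 − 1 = 7

rB=7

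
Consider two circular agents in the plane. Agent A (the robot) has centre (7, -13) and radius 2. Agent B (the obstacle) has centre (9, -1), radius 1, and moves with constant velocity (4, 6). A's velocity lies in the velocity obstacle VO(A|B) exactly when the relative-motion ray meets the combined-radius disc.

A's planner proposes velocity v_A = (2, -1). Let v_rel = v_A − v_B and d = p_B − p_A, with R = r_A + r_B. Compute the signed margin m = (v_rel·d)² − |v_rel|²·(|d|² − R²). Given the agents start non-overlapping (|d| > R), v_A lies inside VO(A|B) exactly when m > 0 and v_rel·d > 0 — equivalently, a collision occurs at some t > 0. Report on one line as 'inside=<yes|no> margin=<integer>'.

d = (2, 12),  |d|² = 148;  R = 2+1 = 3,  c = 148−3² = 139
v_rel = (-2, -7),  |v_rel|² = 53;  v_rel·d = (-2)·(2) + (-7)·(12) = -88
53·t² + 176·t + 139 = 0  ⇒  m = (-88)² − 53·139 = 377
m = 377 > 0,  v_rel·d = -88 < 0  ⇒  outside

inside=no margin=377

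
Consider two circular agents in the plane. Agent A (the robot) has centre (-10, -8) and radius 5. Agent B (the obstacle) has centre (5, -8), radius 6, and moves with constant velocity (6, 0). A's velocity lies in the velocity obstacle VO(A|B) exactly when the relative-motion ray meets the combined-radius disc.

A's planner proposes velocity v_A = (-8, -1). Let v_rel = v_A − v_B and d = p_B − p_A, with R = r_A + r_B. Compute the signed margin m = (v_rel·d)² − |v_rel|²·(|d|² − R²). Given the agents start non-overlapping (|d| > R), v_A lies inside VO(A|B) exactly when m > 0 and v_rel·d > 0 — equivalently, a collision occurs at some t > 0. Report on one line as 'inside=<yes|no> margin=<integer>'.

d = (15, 0),  |d|² = 225;  R = 5+6 = 11,  c = 225−11² = 104
v_rel = (-14, -1),  |v_rel|² = 197;  v_rel·d = (-14)·(15) + (-1)·(0) = -210
197·t² + 420·t + 104 = 0  ⇒  m = (-210)² − 197·104 = 23612
m = 23612 > 0,  v_rel·d = -210 < 0  ⇒  outside

inside=no margin=23612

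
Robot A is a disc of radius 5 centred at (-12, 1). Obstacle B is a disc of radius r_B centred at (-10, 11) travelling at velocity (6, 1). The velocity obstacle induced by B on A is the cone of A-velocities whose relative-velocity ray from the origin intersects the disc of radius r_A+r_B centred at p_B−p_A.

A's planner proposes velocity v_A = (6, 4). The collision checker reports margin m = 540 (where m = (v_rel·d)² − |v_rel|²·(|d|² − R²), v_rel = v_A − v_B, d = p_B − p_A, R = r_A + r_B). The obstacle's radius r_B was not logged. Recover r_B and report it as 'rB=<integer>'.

m = 540
d = (2, 10);  v_rel = (0, 3),  |v_rel|² = 9
v_rel×d = (0)·(10) − (3)·(2) = -6
since m = R²·9 − (-6)²:  R² = (36 + 540) / 9 = 64
R = √64 = 8  ⇒  r_B = 8 − 5 = 3

rB=3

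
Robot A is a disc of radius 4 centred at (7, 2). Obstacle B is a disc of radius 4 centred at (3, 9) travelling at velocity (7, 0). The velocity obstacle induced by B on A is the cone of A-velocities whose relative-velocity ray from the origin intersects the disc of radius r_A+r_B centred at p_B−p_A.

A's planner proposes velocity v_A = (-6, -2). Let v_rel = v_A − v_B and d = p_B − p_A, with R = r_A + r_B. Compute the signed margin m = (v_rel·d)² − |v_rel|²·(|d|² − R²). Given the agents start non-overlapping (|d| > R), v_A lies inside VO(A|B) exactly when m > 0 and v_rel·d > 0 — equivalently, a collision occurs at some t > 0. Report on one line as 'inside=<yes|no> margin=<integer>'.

d = (-4, 7),  |d|² = 65;  R = 4+4 = 8,  c = 65−8² = 1
v_rel = (-13, -2),  |v_rel|² = 173;  v_rel·d = (-13)·(-4) + (-2)·(7) = 38
173·t² − 76·t + 1 = 0  ⇒  m = 38² − 173·1 = 1271
m = 1271 > 0,  v_rel·d = 38 > 0  ⇒  inside

inside=yes margin=1271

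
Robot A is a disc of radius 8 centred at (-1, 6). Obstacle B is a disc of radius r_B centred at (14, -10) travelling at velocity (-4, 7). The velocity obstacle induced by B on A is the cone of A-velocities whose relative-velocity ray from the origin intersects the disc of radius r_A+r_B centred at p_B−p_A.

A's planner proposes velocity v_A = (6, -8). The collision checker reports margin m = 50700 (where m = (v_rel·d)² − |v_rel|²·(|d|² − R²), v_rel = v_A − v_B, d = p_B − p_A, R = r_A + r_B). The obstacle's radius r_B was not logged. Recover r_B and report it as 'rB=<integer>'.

m = 50700
d = (15, -16);  v_rel = (10, -15),  |v_rel|² = 325
v_rel×d = (10)·(-16) − (-15)·(15) = 65
since m = R²·325 − 65²:  R² = (4225 + 50700) / 325 = 169
R = √169 = 13  ⇒  r_B = 13 − 8 = 5

rB=5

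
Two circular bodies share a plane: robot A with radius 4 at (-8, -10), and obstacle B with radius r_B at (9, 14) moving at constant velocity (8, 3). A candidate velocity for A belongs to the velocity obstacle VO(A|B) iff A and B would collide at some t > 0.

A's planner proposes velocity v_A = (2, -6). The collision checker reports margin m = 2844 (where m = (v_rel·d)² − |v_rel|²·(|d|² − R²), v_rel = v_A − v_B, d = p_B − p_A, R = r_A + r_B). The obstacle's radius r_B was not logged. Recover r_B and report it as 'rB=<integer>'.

m = 2844
d = (17, 24);  v_rel = (-6, -9),  |v_rel|² = 117
v_rel×d = (-6)·(24) − (-9)·(17) = 9
since m = R²·117 − 9²:  R² = (81 + 2844) / 117 = 25
R = √25 = 5  ⇒  r_B = 5 − 4 = 1

rB=1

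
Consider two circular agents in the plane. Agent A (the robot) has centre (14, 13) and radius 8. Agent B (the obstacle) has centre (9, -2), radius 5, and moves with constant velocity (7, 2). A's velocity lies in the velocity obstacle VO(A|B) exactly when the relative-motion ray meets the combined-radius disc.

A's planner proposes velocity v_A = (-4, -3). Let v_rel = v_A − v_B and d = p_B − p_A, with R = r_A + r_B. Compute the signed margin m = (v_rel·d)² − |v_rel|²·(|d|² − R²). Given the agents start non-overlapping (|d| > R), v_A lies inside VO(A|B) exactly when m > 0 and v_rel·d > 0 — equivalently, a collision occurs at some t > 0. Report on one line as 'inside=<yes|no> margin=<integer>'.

d = (-5, -15),  |d|² = 250;  R = 8+5 = 13,  c = 250−13² = 81
v_rel = (-11, -5),  |v_rel|² = 146;  v_rel·d = (-11)·(-5) + (-5)·(-15) = 130
146·t² − 260·t + 81 = 0  ⇒  m = 130² − 146·81 = 5074
m = 5074 > 0,  v_rel·d = 130 > 0  ⇒  inside

inside=yes margin=5074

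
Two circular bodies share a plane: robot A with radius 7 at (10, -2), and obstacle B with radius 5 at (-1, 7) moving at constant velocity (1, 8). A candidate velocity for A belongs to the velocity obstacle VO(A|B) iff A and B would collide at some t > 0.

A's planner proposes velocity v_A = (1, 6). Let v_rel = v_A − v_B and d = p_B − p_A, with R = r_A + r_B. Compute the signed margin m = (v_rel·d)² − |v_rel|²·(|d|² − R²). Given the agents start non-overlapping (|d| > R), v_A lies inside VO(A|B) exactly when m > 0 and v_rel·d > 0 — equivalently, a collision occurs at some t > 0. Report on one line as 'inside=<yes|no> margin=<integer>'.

d = (-11, 9),  |d|² = 202;  R = 7+5 = 12,  c = 202−12² = 58
v_rel = (0, -2),  |v_rel|² = 4;  v_rel·d = (0)·(-11) + (-2)·(9) = -18
4·t² + 36·t + 58 = 0  ⇒  m = (-18)² − 4·58 = 92
m = 92 > 0,  v_rel·d = -18 < 0  ⇒  outside

inside=no margin=92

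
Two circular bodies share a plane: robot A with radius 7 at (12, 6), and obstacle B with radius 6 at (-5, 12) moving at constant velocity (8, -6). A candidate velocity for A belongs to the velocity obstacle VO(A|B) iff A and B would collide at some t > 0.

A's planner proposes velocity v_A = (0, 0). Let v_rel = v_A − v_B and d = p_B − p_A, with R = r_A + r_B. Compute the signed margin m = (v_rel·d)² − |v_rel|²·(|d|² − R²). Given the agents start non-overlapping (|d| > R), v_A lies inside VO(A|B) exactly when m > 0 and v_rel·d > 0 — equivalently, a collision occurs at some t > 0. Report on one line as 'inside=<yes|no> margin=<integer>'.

d = (-17, 6),  |d|² = 325;  R = 7+6 = 13,  c = 325−13² = 156
v_rel = (-8, 6),  |v_rel|² = 100;  v_rel·d = (-8)·(-17) + (6)·(6) = 172
100·t² − 344·t + 156 = 0  ⇒  m = 172² − 100·156 = 13984
m = 13984 > 0,  v_rel·d = 172 > 0  ⇒  inside

inside=yes margin=13984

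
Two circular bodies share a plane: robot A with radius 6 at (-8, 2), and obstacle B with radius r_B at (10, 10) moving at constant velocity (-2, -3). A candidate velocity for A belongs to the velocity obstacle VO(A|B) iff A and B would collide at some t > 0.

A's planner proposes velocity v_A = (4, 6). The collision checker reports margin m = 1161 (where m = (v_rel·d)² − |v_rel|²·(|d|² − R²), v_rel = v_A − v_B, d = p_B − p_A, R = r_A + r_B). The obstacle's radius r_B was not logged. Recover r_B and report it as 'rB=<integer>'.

m = 1161
d = (18, 8);  v_rel = (6, 9),  |v_rel|² = 117
v_rel×d = (6)·(8) − (9)·(18) = -114
since m = R²·117 − (-114)²:  R² = (12996 + 1161) / 117 = 121
R = √121 = 11  ⇒  r_B = 11 − 6 = 5

rB=5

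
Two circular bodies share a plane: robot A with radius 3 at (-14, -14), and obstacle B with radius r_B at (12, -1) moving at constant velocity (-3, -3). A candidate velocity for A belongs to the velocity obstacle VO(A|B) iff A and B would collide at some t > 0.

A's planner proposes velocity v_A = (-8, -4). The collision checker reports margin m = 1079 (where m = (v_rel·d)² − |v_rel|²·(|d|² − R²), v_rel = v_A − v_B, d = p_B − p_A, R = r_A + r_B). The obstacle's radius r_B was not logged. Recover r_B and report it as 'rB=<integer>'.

m = 1079
d = (26, 13);  v_rel = (-5, -1),  |v_rel|² = 26
v_rel×d = (-5)·(13) − (-1)·(26) = -39
since m = R²·26 − (-39)²:  R² = (1521 + 1079) / 26 = 100
R = √100 = 10  ⇒  r_B = 10 − 3 = 7

rB=7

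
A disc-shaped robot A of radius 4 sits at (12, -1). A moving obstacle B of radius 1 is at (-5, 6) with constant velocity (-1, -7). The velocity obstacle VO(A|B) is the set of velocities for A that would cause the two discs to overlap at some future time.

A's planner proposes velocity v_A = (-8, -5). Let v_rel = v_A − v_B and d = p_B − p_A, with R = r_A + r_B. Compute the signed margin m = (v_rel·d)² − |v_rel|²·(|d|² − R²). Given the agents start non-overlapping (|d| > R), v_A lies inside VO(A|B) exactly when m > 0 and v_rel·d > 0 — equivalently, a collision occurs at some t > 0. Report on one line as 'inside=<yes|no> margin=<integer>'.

d = (-17, 7),  |d|² = 338;  R = 4+1 = 5,  c = 338−5² = 313
v_rel = (-7, 2),  |v_rel|² = 53;  v_rel·d = (-7)·(-17) + (2)·(7) = 133
53·t² − 266·t + 313 = 0  ⇒  m = 133² − 53·313 = 1100
m = 1100 > 0,  v_rel·d = 133 > 0  ⇒  inside

inside=yes margin=1100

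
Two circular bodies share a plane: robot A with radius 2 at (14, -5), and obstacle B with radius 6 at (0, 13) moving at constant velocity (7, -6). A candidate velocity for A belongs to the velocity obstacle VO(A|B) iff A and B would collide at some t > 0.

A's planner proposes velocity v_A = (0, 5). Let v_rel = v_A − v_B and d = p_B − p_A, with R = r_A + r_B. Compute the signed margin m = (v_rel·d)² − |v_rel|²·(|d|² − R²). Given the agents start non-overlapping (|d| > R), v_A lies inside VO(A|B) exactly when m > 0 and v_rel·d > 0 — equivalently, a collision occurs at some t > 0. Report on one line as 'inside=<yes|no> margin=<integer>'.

d = (-14, 18),  |d|² = 520;  R = 2+6 = 8,  c = 520−8² = 456
v_rel = (-7, 11),  |v_rel|² = 170;  v_rel·d = (-7)·(-14) + (11)·(18) = 296
170·t² − 592·t + 456 = 0  ⇒  m = 296² − 170·456 = 10096
m = 10096 > 0,  v_rel·d = 296 > 0  ⇒  inside

inside=yes margin=10096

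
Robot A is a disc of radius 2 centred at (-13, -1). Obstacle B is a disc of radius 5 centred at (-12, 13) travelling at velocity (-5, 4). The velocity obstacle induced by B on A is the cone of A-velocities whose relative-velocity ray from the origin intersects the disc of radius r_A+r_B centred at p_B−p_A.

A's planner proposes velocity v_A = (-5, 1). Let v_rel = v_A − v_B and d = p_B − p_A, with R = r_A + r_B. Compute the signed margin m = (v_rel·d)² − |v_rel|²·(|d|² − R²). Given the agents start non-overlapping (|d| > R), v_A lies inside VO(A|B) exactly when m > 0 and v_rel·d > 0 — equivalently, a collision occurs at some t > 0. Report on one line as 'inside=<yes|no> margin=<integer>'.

d = (1, 14),  |d|² = 197;  R = 2+5 = 7,  c = 197−7² = 148
v_rel = (0, -3),  |v_rel|² = 9;  v_rel·d = (0)·(1) + (-3)·(14) = -42
9·t² + 84·t + 148 = 0  ⇒  m = (-42)² − 9·148 = 432
m = 432 > 0,  v_rel·d = -42 < 0  ⇒  outside

inside=no margin=432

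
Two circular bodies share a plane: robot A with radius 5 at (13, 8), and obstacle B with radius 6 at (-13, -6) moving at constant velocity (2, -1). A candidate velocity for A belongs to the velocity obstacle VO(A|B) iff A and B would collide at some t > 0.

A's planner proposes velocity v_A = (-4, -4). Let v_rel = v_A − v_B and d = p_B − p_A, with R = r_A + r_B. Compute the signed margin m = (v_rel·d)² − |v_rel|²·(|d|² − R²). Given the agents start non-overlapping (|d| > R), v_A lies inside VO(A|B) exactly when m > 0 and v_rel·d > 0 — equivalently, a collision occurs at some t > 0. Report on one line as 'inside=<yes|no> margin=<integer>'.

d = (-26, -14),  |d|² = 872;  R = 5+6 = 11,  c = 872−11² = 751
v_rel = (-6, -3),  |v_rel|² = 45;  v_rel·d = (-6)·(-26) + (-3)·(-14) = 198
45·t² − 396·t + 751 = 0  ⇒  m = 198² − 45·751 = 5409
m = 5409 > 0,  v_rel·d = 198 > 0  ⇒  inside

inside=yes margin=5409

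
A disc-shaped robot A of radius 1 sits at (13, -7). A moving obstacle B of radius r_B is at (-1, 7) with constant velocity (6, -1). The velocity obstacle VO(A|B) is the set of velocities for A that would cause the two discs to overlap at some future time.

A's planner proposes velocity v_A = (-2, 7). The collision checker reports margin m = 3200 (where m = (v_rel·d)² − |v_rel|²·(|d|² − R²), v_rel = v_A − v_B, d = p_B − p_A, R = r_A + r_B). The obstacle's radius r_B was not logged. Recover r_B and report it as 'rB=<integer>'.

m = 3200
d = (-14, 14);  v_rel = (-8, 8),  |v_rel|² = 128
v_rel×d = (-8)·(14) − (8)·(-14) = 0
since m = R²·128 − 0²:  R² = (0 + 3200) / 128 = 25
R = √25 = 5  ⇒  r_B = 5 − 1 = 4

rB=4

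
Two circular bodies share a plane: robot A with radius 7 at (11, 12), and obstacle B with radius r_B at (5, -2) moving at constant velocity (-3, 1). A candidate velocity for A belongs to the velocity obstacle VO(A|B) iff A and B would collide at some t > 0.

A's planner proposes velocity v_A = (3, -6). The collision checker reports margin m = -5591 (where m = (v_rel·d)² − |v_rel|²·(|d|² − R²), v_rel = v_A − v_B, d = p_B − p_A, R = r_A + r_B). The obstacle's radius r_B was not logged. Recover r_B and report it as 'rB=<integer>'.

m = -5591
d = (-6, -14);  v_rel = (6, -7),  |v_rel|² = 85
v_rel×d = (6)·(-14) − (-7)·(-6) = -126
since m = R²·85 − (-126)²:  R² = (15876 + -5591) / 85 = 121
R = √121 = 11  ⇒  r_B = 11 − 7 = 4

rB=4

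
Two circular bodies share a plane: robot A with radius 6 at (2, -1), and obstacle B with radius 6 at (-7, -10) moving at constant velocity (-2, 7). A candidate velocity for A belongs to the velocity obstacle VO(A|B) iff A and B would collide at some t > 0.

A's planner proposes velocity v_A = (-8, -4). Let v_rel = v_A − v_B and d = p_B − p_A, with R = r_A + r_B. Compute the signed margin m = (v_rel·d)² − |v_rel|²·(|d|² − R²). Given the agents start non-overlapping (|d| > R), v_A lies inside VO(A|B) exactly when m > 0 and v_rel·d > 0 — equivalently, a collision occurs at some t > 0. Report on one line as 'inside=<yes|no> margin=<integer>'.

d = (-9, -9),  |d|² = 162;  R = 6+6 = 12,  c = 162−12² = 18
v_rel = (-6, -11),  |v_rel|² = 157;  v_rel·d = (-6)·(-9) + (-11)·(-9) = 153
157·t² − 306·t + 18 = 0  ⇒  m = 153² − 157·18 = 20583
m = 20583 > 0,  v_rel·d = 153 > 0  ⇒  inside

inside=yes margin=20583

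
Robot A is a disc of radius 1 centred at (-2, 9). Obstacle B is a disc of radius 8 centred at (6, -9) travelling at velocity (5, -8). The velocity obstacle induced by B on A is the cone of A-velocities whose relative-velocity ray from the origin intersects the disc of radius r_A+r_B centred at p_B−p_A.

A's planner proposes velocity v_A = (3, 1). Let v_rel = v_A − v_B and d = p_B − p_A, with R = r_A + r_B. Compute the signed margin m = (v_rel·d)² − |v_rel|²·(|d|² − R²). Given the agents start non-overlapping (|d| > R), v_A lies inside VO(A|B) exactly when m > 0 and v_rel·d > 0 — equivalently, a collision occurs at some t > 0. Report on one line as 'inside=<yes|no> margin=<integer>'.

d = (8, -18),  |d|² = 388;  R = 1+8 = 9,  c = 388−9² = 307
v_rel = (-2, 9),  |v_rel|² = 85;  v_rel·d = (-2)·(8) + (9)·(-18) = -178
85·t² + 356·t + 307 = 0  ⇒  m = (-178)² − 85·307 = 5589
m = 5589 > 0,  v_rel·d = -178 < 0  ⇒  outside

inside=no margin=5589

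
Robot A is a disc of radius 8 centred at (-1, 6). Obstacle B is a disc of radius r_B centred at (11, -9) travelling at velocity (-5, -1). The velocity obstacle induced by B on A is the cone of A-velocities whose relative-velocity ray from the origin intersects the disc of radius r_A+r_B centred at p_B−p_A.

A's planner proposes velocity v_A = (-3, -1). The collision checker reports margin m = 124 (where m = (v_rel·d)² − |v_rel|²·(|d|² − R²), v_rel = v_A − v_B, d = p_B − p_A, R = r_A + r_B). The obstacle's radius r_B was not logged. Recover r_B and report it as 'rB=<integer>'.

m = 124
d = (12, -15);  v_rel = (2, 0),  |v_rel|² = 4
v_rel×d = (2)·(-15) − (0)·(12) = -30
since m = R²·4 − (-30)²:  R² = (900 + 124) / 4 = 256
R = √256 = 16  ⇒  r_B = 16 − 8 = 8

rB=8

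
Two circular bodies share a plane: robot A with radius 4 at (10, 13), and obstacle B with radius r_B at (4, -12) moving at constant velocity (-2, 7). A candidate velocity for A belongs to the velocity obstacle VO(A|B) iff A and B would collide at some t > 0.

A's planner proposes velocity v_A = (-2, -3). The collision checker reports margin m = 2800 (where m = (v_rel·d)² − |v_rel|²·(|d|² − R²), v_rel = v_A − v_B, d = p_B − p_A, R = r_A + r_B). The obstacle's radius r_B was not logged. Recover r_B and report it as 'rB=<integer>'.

m = 2800
d = (-6, -25);  v_rel = (0, -10),  |v_rel|² = 100
v_rel×d = (0)·(-25) − (-10)·(-6) = -60
since m = R²·100 − (-60)²:  R² = (3600 + 2800) / 100 = 64
R = √64 = 8  ⇒  r_B = 8 − 4 = 4

rB=4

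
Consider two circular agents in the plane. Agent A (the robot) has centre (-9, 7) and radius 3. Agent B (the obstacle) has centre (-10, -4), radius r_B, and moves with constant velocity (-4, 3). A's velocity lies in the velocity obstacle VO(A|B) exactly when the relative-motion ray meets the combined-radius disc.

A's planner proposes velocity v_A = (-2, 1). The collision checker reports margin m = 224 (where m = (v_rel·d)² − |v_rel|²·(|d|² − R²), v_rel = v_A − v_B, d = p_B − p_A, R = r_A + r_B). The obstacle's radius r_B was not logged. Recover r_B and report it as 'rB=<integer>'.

m = 224
d = (-1, -11);  v_rel = (2, -2),  |v_rel|² = 8
v_rel×d = (2)·(-11) − (-2)·(-1) = -24
since m = R²·8 − (-24)²:  R² = (576 + 224) / 8 = 100
R = √100 = 10  ⇒  r_B = 10 − 3 = 7

rB=7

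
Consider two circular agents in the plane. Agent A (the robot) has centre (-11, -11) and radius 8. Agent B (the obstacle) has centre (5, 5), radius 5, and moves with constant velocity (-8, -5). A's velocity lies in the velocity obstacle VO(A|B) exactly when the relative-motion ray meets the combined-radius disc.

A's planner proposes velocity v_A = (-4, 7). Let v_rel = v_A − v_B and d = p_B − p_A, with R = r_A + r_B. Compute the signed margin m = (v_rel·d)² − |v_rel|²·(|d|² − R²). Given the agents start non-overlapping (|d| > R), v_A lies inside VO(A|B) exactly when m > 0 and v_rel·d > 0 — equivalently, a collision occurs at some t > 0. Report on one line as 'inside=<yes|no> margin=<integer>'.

d = (16, 16),  |d|² = 512;  R = 8+5 = 13,  c = 512−13² = 343
v_rel = (4, 12),  |v_rel|² = 160;  v_rel·d = (4)·(16) + (12)·(16) = 256
160·t² − 512·t + 343 = 0  ⇒  m = 256² − 160·343 = 10656
m = 10656 > 0,  v_rel·d = 256 > 0  ⇒  inside

inside=yes margin=10656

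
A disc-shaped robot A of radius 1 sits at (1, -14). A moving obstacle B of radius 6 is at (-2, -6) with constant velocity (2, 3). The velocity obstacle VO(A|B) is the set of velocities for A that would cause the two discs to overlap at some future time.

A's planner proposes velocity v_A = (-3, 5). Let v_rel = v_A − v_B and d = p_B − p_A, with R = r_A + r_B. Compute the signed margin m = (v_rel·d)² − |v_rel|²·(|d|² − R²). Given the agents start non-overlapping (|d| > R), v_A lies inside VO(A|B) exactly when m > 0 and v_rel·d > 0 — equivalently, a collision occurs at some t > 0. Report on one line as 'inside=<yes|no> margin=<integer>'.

d = (-3, 8),  |d|² = 73;  R = 1+6 = 7,  c = 73−7² = 24
v_rel = (-5, 2),  |v_rel|² = 29;  v_rel·d = (-5)·(-3) + (2)·(8) = 31
29·t² − 62·t + 24 = 0  ⇒  m = 31² − 29·24 = 265
m = 265 > 0,  v_rel·d = 31 > 0  ⇒  inside

inside=yes margin=265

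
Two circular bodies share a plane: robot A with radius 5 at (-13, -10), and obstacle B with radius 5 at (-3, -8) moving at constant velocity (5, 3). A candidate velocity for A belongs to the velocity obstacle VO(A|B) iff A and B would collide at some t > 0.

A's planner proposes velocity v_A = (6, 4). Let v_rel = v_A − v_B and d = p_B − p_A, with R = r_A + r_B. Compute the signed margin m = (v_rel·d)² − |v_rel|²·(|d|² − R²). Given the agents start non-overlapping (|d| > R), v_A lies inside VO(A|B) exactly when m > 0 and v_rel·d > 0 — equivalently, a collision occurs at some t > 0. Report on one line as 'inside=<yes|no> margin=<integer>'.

d = (10, 2),  |d|² = 104;  R = 5+5 = 10,  c = 104−10² = 4
v_rel = (1, 1),  |v_rel|² = 2;  v_rel·d = (1)·(10) + (1)·(2) = 12
2·t² − 24·t + 4 = 0  ⇒  m = 12² − 2·4 = 136
m = 136 > 0,  v_rel·d = 12 > 0  ⇒  inside

inside=yes margin=136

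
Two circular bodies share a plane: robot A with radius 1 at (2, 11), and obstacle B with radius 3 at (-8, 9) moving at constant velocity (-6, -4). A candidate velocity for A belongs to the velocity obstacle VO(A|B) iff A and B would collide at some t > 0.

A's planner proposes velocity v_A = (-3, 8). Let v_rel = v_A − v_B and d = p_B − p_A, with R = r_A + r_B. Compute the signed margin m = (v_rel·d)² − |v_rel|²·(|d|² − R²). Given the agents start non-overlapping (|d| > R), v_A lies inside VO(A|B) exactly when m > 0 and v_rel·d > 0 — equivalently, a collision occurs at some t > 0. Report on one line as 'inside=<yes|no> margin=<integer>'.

d = (-10, -2),  |d|² = 104;  R = 1+3 = 4,  c = 104−4² = 88
v_rel = (3, 12),  |v_rel|² = 153;  v_rel·d = (3)·(-10) + (12)·(-2) = -54
153·t² + 108·t + 88 = 0  ⇒  m = (-54)² − 153·88 = -10548
m = -10548 < 0,  v_rel·d = -54 < 0  ⇒  outside

inside=no margin=-10548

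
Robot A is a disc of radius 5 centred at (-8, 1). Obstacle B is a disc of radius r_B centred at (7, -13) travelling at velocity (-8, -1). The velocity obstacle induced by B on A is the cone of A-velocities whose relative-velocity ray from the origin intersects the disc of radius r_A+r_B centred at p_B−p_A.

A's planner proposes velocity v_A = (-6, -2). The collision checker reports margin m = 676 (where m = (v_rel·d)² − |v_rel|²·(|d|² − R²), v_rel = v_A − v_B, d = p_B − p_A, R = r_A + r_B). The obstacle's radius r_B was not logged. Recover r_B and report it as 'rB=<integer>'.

m = 676
d = (15, -14);  v_rel = (2, -1),  |v_rel|² = 5
v_rel×d = (2)·(-14) − (-1)·(15) = -13
since m = R²·5 − (-13)²:  R² = (169 + 676) / 5 = 169
R = √169 = 13  ⇒  r_B = 13 − 5 = 8

rB=8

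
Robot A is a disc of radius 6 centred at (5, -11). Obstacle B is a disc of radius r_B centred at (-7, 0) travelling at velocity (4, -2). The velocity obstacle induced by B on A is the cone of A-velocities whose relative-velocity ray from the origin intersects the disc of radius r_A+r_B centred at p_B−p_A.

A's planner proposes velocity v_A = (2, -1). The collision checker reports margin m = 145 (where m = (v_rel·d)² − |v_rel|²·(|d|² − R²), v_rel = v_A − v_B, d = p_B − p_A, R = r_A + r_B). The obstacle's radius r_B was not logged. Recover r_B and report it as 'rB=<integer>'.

m = 145
d = (-12, 11);  v_rel = (-2, 1),  |v_rel|² = 5
v_rel×d = (-2)·(11) − (1)·(-12) = -10
since m = R²·5 − (-10)²:  R² = (100 + 145) / 5 = 49
R = √49 = 7  ⇒  r_B = 7 − 6 = 1

rB=1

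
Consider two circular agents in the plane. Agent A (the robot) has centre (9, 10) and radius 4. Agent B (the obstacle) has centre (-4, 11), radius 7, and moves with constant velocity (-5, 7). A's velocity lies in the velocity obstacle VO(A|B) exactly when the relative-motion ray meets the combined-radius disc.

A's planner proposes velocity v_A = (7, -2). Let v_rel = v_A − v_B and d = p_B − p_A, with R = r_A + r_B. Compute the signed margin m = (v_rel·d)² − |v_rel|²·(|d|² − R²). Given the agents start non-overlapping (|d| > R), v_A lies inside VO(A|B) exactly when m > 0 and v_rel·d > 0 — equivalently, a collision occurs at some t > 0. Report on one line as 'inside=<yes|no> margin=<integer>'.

d = (-13, 1),  |d|² = 170;  R = 4+7 = 11,  c = 170−11² = 49
v_rel = (12, -9),  |v_rel|² = 225;  v_rel·d = (12)·(-13) + (-9)·(1) = -165
225·t² + 330·t + 49 = 0  ⇒  m = (-165)² − 225·49 = 16200
m = 16200 > 0,  v_rel·d = -165 < 0  ⇒  outside

inside=no margin=16200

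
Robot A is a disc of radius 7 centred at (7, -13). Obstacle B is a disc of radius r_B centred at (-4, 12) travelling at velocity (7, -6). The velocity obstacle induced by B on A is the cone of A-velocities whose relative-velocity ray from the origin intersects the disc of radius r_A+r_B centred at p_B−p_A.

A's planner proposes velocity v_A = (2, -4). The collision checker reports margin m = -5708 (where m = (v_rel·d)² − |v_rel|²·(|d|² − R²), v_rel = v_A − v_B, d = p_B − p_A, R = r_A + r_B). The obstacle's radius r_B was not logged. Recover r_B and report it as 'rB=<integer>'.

m = -5708
d = (-11, 25);  v_rel = (-5, 2),  |v_rel|² = 29
v_rel×d = (-5)·(25) − (2)·(-11) = -103
since m = R²·29 − (-103)²:  R² = (10609 + -5708) / 29 = 169
R = √169 = 13  ⇒  r_B = 13 − 7 = 6

rB=6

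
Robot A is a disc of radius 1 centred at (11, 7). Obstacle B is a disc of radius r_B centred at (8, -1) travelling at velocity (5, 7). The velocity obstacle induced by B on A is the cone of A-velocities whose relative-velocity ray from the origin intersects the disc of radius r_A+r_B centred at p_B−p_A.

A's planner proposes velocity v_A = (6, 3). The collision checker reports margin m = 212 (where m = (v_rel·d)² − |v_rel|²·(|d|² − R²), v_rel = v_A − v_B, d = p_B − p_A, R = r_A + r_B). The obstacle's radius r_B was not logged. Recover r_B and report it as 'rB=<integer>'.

m = 212
d = (-3, -8);  v_rel = (1, -4),  |v_rel|² = 17
v_rel×d = (1)·(-8) − (-4)·(-3) = -20
since m = R²·17 − (-20)²:  R² = (400 + 212) / 17 = 36
R = √36 = 6  ⇒  r_B = 6 − 1 = 5

rB=5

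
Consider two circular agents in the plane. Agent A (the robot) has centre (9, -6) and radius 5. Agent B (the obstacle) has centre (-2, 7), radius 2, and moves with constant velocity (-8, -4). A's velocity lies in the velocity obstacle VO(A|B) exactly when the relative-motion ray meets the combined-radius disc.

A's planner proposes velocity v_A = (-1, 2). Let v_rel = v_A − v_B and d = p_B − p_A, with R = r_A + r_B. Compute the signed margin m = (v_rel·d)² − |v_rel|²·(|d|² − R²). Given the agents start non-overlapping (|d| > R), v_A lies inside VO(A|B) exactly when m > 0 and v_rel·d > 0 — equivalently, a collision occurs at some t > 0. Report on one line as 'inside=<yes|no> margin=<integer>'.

d = (-11, 13),  |d|² = 290;  R = 5+2 = 7,  c = 290−7² = 241
v_rel = (7, 6),  |v_rel|² = 85;  v_rel·d = (7)·(-11) + (6)·(13) = 1
85·t² − 2·t + 241 = 0  ⇒  m = 1² − 85·241 = -20484
m = -20484 < 0,  v_rel·d = 1 > 0  ⇒  outside

inside=no margin=-20484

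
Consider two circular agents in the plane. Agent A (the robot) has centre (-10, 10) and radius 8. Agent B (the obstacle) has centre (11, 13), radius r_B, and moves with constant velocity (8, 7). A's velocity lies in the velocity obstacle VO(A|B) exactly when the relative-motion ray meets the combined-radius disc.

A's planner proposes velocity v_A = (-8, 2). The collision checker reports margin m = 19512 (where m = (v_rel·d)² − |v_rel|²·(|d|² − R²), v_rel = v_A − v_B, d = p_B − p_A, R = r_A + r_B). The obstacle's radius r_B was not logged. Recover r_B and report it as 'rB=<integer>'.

m = 19512
d = (21, 3);  v_rel = (-16, -5),  |v_rel|² = 281
v_rel×d = (-16)·(3) − (-5)·(21) = 57
since m = R²·281 − 57²:  R² = (3249 + 19512) / 281 = 81
R = √81 = 9  ⇒  r_B = 9 − 8 = 1

rB=1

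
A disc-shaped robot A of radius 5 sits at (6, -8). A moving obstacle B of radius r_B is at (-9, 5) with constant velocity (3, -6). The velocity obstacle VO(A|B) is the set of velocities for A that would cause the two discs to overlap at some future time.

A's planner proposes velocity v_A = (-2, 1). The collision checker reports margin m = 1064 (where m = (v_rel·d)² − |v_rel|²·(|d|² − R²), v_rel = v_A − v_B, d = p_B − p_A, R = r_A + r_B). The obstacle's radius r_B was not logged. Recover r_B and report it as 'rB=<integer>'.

m = 1064
d = (-15, 13);  v_rel = (-5, 7),  |v_rel|² = 74
v_rel×d = (-5)·(13) − (7)·(-15) = 40
since m = R²·74 − 40²:  R² = (1600 + 1064) / 74 = 36
R = √36 = 6  ⇒  r_B = 6 − 5 = 1

rB=1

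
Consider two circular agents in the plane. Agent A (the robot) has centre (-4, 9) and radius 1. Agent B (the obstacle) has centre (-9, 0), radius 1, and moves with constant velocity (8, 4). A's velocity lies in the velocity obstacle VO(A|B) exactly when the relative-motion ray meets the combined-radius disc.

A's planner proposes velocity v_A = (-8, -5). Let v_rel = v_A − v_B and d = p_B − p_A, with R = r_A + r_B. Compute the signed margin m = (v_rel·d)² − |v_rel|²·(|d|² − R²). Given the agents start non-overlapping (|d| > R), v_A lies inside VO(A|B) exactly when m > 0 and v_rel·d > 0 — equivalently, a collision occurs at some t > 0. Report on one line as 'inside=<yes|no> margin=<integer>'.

d = (-5, -9),  |d|² = 106;  R = 1+1 = 2,  c = 106−2² = 102
v_rel = (-16, -9),  |v_rel|² = 337;  v_rel·d = (-16)·(-5) + (-9)·(-9) = 161
337·t² − 322·t + 102 = 0  ⇒  m = 161² − 337·102 = -8453
m = -8453 < 0,  v_rel·d = 161 > 0  ⇒  outside

inside=no margin=-8453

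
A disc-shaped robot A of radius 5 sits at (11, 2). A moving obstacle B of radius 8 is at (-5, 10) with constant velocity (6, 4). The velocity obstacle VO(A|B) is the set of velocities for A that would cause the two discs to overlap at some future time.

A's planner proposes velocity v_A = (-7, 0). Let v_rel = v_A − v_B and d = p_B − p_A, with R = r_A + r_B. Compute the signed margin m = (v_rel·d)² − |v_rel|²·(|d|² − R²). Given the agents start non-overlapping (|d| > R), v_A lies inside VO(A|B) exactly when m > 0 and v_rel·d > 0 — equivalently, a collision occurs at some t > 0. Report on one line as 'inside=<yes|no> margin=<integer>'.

d = (-16, 8),  |d|² = 320;  R = 5+8 = 13,  c = 320−13² = 151
v_rel = (-13, -4),  |v_rel|² = 185;  v_rel·d = (-13)·(-16) + (-4)·(8) = 176
185·t² − 352·t + 151 = 0  ⇒  m = 176² − 185·151 = 3041
m = 3041 > 0,  v_rel·d = 176 > 0  ⇒  inside

inside=yes margin=3041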